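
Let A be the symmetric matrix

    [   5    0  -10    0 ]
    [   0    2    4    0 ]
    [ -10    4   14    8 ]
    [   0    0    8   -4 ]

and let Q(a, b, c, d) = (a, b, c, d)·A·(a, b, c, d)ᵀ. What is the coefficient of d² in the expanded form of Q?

-4

The coefficient of d² is the diagonal entry A[4,4] = -4.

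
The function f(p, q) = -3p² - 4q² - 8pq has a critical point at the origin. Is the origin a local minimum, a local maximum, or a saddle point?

saddle point

The Hessian at the origin is H = [[-6, -8], [-8, -8]].
det H = -6·-8 − (-8)² = -16 < 0, so H is indefinite.
Therefore the origin is a saddle point.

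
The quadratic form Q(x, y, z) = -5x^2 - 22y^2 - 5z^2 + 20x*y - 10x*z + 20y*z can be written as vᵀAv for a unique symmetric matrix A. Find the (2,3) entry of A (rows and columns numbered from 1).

10

The coefficient of y·z in Q is 20. For a symmetric A this equals A[2,3] + A[3,2] = 2·A[2,3].
So A[2,3] = 20/2 = 10.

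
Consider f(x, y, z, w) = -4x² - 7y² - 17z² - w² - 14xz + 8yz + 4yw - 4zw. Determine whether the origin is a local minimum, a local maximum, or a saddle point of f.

local maximum

The Hessian at the origin is H = [[-8, 0, -14, 0], [0, -14, 8, 4], [-14, 8, -34, -4], [0, 4, -4, -2]].
Congruent diagonalization of H (simultaneous row and column reduction) yields pivots -8, -14, -69/14, -6/23.
So there are 4 negative pivots.
H is negative definite, so the origin is a strict local maximum.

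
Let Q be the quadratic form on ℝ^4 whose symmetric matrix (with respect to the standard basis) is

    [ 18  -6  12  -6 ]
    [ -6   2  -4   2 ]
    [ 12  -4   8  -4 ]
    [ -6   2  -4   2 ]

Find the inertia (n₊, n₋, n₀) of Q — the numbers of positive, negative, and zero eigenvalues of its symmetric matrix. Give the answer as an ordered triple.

(1, 0, 3)

Congruent diagonalization of A (simultaneous row and column reduction) yields pivots 18, 0, 0, 0.
That gives 1 positive, 3 zero pivots.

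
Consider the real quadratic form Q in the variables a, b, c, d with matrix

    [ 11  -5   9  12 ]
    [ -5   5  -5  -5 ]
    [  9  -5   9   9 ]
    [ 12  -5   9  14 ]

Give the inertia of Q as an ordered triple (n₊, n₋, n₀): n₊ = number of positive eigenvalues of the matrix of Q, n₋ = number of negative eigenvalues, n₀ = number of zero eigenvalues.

(4, 0, 0)

Applying the same elementary operations to the rows and columns of A produces a congruent diagonal matrix with entries 11, 30/11, 4/3, 1/2.
So there are 4 positive pivots.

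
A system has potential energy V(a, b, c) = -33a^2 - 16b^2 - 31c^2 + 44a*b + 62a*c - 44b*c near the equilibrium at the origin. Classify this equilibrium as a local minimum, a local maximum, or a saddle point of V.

local maximum

The Hessian at the origin is H = [[-66, 44, 62], [44, -32, -44], [62, -44, -62]].
Row-reducing H symmetrically gives the diagonal entries -66, -8/3, -12/11.
Counting signs: 3 negative.
H is negative definite, so the origin is a strict local maximum.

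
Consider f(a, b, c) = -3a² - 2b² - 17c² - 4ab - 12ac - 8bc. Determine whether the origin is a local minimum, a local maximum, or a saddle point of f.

The Hessian at the origin is H = [[-6, -4, -12], [-4, -4, -8], [-12, -8, -34]].
Symmetric row and column elimination reduces H to a congruent diagonal form with pivots -6, -4/3, -10.
That gives 3 negative pivots.
H is negative definite, so the origin is a strict local maximum.

local maximum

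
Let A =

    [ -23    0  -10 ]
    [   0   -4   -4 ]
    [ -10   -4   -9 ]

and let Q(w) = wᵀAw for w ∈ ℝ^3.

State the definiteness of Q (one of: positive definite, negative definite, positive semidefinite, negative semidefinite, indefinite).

negative definite

An LDLᵀ factorisation of A has diagonal entries -23, -4, -15/23.
Counting signs: 3 negative.
Hence Q is negative definite.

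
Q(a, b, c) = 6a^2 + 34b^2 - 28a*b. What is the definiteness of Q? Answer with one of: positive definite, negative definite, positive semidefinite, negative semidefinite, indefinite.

Write A = [[6, -14, 0], [-14, 34, 0], [0, 0, 0]].
Congruent diagonalization of A (simultaneous row and column reduction) yields pivots 6, 4/3, 0.
That gives 2 positive, 1 zero pivots.
Hence Q is positive semidefinite.

positive semidefinite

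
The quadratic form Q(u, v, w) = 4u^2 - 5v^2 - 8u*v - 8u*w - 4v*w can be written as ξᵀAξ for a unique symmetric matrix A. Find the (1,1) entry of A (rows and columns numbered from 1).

4

The coefficient of u^2 in Q is 4, and that is exactly A[1,1].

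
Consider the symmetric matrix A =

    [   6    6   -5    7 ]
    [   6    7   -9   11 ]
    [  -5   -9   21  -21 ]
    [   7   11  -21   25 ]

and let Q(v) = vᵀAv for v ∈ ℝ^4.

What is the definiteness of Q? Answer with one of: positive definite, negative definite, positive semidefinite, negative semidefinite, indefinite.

Symmetric row and column elimination reduces A to a congruent diagonal form with pivots 6, 1, 5/6, 0.
So there are 3 positive, 1 zero pivots.
Hence Q is positive semidefinite.

positive semidefinite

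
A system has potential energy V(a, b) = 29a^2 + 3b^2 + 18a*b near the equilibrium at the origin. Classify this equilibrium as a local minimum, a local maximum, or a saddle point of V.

local minimum

The Hessian at the origin is H = [[58, 18], [18, 6]].
det H = 58·6 − (18)² = 24 > 0 and H[1,1] = 58 > 0, so H is positive definite.
Therefore the origin is a local minimum.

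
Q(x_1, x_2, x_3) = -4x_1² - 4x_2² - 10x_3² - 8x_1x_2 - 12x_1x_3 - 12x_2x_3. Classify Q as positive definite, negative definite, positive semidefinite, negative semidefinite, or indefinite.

The symmetric matrix is A = [[-4, -4, -6], [-4, -4, -6], [-6, -6, -10]].
Congruent diagonalization of A (simultaneous row and column reduction) yields pivots -4, 0, -1.
Counting signs: 2 negative, 1 zero.
Hence Q is negative semidefinite.

negative semidefinite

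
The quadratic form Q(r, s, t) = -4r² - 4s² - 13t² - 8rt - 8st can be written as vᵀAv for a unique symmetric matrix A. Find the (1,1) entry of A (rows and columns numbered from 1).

The coefficient of r² in Q is -4, and that is exactly A[1,1].

-4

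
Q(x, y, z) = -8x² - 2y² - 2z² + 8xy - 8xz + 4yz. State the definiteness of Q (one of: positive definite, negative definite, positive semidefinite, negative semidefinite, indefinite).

negative semidefinite

The associated matrix is A = [[-8, 4, -4], [4, -2, 2], [-4, 2, -2]].
Row-reducing A symmetrically gives the diagonal entries -8, 0, 0.
That gives 1 negative, 2 zero pivots.
Hence Q is negative semidefinite.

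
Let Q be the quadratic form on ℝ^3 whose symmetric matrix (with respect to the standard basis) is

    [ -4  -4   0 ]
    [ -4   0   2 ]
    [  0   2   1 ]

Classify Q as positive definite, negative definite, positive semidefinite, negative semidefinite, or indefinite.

indefinite

Applying the same elementary operations to the rows and columns of A produces a congruent diagonal matrix with entries -4, 4, 0.
So there are 1 positive, 1 negative, 1 zero pivots.
Hence Q is indefinite.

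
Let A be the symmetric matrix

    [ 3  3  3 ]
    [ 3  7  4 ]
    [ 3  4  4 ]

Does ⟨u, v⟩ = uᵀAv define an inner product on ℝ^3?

Leading principal minors: Δ_1 = 3, Δ_2 = 12, Δ_3 = 9.
All leading principal minors are positive, so by Sylvester's criterion Q is positive definite.
⟨·,·⟩ is an inner product exactly when A is positive definite.

yes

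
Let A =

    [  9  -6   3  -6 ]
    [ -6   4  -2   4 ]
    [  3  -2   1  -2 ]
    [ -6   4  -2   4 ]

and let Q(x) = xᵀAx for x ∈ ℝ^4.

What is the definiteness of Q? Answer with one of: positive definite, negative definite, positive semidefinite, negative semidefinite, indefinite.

Symmetric row and column elimination reduces A to a congruent diagonal form with pivots 9, 0, 0, 0.
So there are 1 positive, 3 zero pivots.
Hence Q is positive semidefinite.

positive semidefinite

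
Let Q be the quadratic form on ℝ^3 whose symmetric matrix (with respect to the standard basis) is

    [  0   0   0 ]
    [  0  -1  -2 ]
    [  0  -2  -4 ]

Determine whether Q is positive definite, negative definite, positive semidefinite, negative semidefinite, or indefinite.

negative semidefinite

Congruent diagonalization of A (simultaneous row and column reduction) yields pivots 0, -1, 0.
That gives 1 negative, 2 zero pivots.
Hence Q is negative semidefinite.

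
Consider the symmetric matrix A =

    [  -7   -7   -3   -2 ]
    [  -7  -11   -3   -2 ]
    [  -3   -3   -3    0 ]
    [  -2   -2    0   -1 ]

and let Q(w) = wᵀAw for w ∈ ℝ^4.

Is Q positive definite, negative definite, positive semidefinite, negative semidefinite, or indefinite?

Applying the same elementary operations to the rows and columns of A produces a congruent diagonal matrix with entries -7, -4, -12/7, 0.
So there are 3 negative, 1 zero pivots.
Hence Q is negative semidefinite.

negative semidefinite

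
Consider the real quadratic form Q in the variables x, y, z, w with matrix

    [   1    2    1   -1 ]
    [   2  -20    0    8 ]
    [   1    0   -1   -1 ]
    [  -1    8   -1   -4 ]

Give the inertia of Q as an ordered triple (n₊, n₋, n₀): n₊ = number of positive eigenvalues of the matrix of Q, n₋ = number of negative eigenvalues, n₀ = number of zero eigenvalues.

(1, 3, 0)

Row-reducing A symmetrically gives the diagonal entries 1, -24, -11/6, -5/11.
Counting signs: 1 positive, 3 negative.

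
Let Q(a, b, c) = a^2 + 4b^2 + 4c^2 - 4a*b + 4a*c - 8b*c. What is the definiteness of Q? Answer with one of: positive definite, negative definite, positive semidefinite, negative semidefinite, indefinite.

The associated matrix is A = [[1, -2, 2], [-2, 4, -4], [2, -4, 4]].
Applying the same elementary operations to the rows and columns of A produces a congruent diagonal matrix with entries 1, 0, 0.
So there are 1 positive, 2 zero pivots.
Hence Q is positive semidefinite.

positive semidefinite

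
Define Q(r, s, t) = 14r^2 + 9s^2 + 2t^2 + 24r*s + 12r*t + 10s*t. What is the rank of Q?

3

Write A = [[14, 12, 6], [12, 9, 5], [6, 5, 2]].
Congruent diagonalization of A (simultaneous row and column reduction) yields pivots 14, -9/7, -5/9.
That gives 1 positive, 2 negative pivots.
The rank is the number of nonzero pivots: 3.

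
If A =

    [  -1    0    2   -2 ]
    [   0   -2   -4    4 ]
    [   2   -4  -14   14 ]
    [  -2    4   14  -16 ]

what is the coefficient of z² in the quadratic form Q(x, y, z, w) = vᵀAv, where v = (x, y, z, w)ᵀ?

The coefficient of z² is the diagonal entry A[3,3] = -14.

-14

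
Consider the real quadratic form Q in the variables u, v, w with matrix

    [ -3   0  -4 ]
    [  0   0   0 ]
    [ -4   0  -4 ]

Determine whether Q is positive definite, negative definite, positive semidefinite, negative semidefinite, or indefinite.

indefinite

Symmetric row and column elimination reduces A to a congruent diagonal form with pivots -3, 0, 4/3.
So there are 1 positive, 1 negative, 1 zero pivots.
Hence Q is indefinite.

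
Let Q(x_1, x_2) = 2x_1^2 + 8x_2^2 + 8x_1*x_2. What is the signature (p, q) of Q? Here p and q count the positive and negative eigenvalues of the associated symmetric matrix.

The symmetric matrix is A = [[2, 4], [4, 8]].
Row-reducing A symmetrically gives the diagonal entries 2, 0.
So there are 1 positive, 1 zero pivots.

(1, 0)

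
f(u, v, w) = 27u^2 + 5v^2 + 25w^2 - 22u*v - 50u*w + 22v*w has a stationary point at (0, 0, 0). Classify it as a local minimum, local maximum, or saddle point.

local minimum

The Hessian at the origin is H = [[54, -22, -50], [-22, 10, 22], [-50, 22, 50]].
Row-reducing H symmetrically gives the diagonal entries 54, 28/27, 8/7.
Counting signs: 3 positive.
H is positive definite, so the origin is a strict local minimum.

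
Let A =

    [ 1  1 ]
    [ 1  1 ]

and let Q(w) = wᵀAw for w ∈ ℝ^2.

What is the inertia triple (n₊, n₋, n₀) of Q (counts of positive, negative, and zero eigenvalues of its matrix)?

(1, 0, 1)

Row-reducing A symmetrically gives the diagonal entries 1, 0.
Counting signs: 1 positive, 1 zero.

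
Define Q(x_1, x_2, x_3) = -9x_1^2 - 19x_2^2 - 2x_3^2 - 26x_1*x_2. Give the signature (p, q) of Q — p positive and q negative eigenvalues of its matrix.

(0, 3)

The symmetric matrix is A = [[-9, -13, 0], [-13, -19, 0], [0, 0, -2]].
Row-reducing A symmetrically gives the diagonal entries -9, -2/9, -2.
So there are 3 negative pivots.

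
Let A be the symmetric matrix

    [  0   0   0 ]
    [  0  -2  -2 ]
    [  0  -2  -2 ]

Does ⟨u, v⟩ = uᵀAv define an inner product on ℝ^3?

Applying the same elementary operations to the rows and columns of A produces a congruent diagonal matrix with entries 0, -2, 0.
Counting signs: 1 negative, 2 zero.
Hence Q is negative semidefinite.
⟨·,·⟩ is an inner product exactly when A is positive definite.

no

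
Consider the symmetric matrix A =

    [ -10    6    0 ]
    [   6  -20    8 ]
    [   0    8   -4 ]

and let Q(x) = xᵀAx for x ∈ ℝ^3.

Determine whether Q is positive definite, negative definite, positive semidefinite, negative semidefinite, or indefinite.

Leading principal minors: Δ_1 = -10, Δ_2 = 164, Δ_3 = -16.
The signs alternate starting with Δ_1 < 0, so by Sylvester's criterion Q is negative definite.

negative definite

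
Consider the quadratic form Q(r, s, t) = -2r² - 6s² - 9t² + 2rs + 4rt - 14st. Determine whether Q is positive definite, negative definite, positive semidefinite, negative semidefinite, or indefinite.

negative definite

The symmetric matrix is A = [[-2, 1, 2], [1, -6, -7], [2, -7, -9]].
Symmetric row and column elimination reduces A to a congruent diagonal form with pivots -2, -11/2, -5/11.
Counting signs: 3 negative.
Hence Q is negative definite.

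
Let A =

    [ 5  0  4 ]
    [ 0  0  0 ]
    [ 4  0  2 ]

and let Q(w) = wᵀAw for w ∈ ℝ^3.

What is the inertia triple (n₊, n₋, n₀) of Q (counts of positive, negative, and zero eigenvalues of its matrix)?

(1, 1, 1)

Applying the same elementary operations to the rows and columns of A produces a congruent diagonal matrix with entries 5, 0, -6/5.
That gives 1 positive, 1 negative, 1 zero pivots.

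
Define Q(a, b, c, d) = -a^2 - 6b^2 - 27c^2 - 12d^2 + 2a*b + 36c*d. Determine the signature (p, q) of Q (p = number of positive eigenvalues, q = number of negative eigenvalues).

The symmetric matrix is A = [[-1, 1, 0, 0], [1, -6, 0, 0], [0, 0, -27, 18], [0, 0, 18, -12]].
Row-reducing A symmetrically gives the diagonal entries -1, -5, -27, 0.
That gives 3 negative, 1 zero pivots.

(0, 3)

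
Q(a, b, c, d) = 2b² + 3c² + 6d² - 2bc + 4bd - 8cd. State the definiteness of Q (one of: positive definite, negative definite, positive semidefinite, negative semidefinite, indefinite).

positive semidefinite

The symmetric matrix is A = [[0, 0, 0, 0], [0, 2, -1, 2], [0, -1, 3, -4], [0, 2, -4, 6]].
Symmetric row and column elimination reduces A to a congruent diagonal form with pivots 0, 2, 5/2, 2/5.
So there are 3 positive, 1 zero pivots.
Hence Q is positive semidefinite.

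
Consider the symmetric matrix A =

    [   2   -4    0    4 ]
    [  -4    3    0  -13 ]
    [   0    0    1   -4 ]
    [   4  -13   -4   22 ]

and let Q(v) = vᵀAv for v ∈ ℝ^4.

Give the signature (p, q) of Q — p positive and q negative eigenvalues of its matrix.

(3, 1)

Applying the same elementary operations to the rows and columns of A produces a congruent diagonal matrix with entries 2, -5, 1, 3.
Counting signs: 3 positive, 1 negative.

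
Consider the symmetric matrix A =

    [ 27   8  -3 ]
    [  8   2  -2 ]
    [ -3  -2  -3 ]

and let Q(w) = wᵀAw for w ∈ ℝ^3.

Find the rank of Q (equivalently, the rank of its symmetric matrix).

2

Congruent diagonalization of A (simultaneous row and column reduction) yields pivots 27, -10/27, 0.
Counting signs: 1 positive, 1 negative, 1 zero.
The rank is the number of nonzero pivots: 2.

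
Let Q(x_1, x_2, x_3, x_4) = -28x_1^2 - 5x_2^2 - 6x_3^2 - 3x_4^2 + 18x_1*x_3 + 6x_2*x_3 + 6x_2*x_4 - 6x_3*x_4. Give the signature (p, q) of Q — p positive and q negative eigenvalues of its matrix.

(0, 4)

The associated matrix is A = [[-28, 0, 9, 0], [0, -5, 3, 3], [9, 3, -6, -3], [0, 3, -3, -3]].
Row-reducing A symmetrically gives the diagonal entries -28, -5, -183/140, -6/61.
So there are 4 negative pivots.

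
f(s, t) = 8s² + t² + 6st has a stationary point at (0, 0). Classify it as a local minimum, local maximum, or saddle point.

The Hessian at the origin is H = [[16, 6], [6, 2]].
det H = 16·2 − (6)² = -4 < 0, so H is indefinite.
Therefore the origin is a saddle point.

saddle point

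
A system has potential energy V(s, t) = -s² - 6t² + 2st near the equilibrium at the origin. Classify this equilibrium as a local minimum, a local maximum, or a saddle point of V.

The Hessian at the origin is H = [[-2, 2], [2, -12]].
det H = -2·-12 − (2)² = 20 > 0 and H[1,1] = -2 < 0, so H is negative definite.
Therefore the origin is a local maximum.

local maximum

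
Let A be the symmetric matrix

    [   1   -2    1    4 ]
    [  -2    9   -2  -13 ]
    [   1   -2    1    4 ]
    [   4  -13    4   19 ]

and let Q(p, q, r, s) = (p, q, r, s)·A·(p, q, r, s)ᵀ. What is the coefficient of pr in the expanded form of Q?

2

The coefficient of pr is A[1,3] + A[3,1] = 2·1 = 2.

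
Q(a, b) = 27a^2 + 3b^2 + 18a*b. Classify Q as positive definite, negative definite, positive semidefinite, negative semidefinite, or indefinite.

Write A = [[27, 9], [9, 3]].
Symmetric row and column elimination reduces A to a congruent diagonal form with pivots 27, 0.
So there are 1 positive, 1 zero pivots.
Hence Q is positive semidefinite.

positive semidefinite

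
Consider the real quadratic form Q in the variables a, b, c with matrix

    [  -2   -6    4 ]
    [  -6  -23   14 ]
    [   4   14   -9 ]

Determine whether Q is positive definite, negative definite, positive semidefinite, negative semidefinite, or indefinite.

Applying the same elementary operations to the rows and columns of A produces a congruent diagonal matrix with entries -2, -5, -1/5.
That gives 3 negative pivots.
Hence Q is negative definite.

negative definite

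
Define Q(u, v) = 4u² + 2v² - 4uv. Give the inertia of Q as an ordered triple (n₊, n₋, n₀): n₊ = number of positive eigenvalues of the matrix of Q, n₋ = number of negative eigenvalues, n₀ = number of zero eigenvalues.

(2, 0, 0)

The associated matrix is A = [[4, -2], [-2, 2]].
An LDLᵀ factorisation of A has diagonal entries 4, 1.
That gives 2 positive pivots.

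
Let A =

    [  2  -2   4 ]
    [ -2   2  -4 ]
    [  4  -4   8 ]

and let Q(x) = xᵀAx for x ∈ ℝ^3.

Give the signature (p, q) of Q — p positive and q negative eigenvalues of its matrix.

(1, 0)

Symmetric row and column elimination reduces A to a congruent diagonal form with pivots 2, 0, 0.
That gives 1 positive, 2 zero pivots.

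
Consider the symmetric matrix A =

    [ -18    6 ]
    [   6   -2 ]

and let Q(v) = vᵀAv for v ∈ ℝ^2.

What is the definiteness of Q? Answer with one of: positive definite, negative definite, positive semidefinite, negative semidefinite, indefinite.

For the 2×2 matrix [[-18, 6], [6, -2]]: det = -18·-2 − (6)² = 0, trace = -20.
det = 0 so one eigenvalue is zero; the form is semidefinite with the sign of the trace.

negative semidefinite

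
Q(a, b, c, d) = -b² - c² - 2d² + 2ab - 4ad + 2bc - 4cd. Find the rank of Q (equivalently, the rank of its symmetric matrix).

4

The symmetric matrix is A = [[0, 1, 0, -2], [1, -1, 1, 0], [0, 1, -1, -2], [-2, 0, -2, -2]].
Row reduction of A gives 4 nonzero rows, so rank A = 4.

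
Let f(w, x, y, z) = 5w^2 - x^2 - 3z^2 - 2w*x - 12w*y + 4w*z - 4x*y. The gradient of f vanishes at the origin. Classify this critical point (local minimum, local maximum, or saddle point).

saddle point

The Hessian at the origin is H = [[10, -2, -12, 4], [-2, -2, -4, 0], [-12, -4, 0, 0], [4, 0, 0, -6]].
Symmetric row and column elimination reduces H to a congruent diagonal form with pivots 10, -12/5, 8/3, -10.
Counting signs: 2 positive, 2 negative.
H is indefinite, so the origin is a saddle point.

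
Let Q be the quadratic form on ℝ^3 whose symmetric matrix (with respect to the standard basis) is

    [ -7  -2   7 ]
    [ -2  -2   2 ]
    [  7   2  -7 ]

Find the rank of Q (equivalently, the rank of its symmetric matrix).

Applying the same elementary operations to the rows and columns of A produces a congruent diagonal matrix with entries -7, -10/7, 0.
So there are 2 negative, 1 zero pivots.
The rank is the number of nonzero pivots: 2.

2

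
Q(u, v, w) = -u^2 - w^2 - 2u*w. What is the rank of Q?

The associated matrix is A = [[-1, 0, -1], [0, 0, 0], [-1, 0, -1]].
Symmetric row and column elimination reduces A to a congruent diagonal form with pivots -1, 0, 0.
So there are 1 negative, 2 zero pivots.
The rank is the number of nonzero pivots: 1.

1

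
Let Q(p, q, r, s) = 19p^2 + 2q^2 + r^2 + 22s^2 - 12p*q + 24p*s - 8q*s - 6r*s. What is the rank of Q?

4

The symmetric matrix is A = [[19, -6, 0, 12], [-6, 2, 0, -4], [0, 0, 1, -3], [12, -4, -3, 22]].
Symmetric row and column elimination reduces A to a congruent diagonal form with pivots 19, 2/19, 1, 5.
So there are 4 positive pivots.
The rank is the number of nonzero pivots: 4.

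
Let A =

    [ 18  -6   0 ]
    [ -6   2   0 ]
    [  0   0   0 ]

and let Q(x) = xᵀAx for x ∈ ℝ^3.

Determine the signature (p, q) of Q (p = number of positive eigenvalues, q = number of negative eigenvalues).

(1, 0)

Row-reducing A symmetrically gives the diagonal entries 18, 0, 0.
Counting signs: 1 positive, 2 zero.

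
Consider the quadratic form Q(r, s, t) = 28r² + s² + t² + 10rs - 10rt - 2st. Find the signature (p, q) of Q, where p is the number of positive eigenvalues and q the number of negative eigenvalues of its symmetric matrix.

(2, 0)

The symmetric matrix is A = [[28, 5, -5], [5, 1, -1], [-5, -1, 1]].
Congruent diagonalization of A (simultaneous row and column reduction) yields pivots 28, 3/28, 0.
Counting signs: 2 positive, 1 zero.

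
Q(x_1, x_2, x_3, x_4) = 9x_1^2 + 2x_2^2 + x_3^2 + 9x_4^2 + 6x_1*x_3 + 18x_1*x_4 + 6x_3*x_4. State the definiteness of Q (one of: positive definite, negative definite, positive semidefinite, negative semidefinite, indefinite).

The symmetric matrix is A = [[9, 0, 3, 9], [0, 2, 0, 0], [3, 0, 1, 3], [9, 0, 3, 9]].
Symmetric row and column elimination reduces A to a congruent diagonal form with pivots 9, 2, 0, 0.
So there are 2 positive, 2 zero pivots.
Hence Q is positive semidefinite.

positive semidefinite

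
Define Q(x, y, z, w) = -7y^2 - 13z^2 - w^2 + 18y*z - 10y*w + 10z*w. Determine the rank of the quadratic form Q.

3

Write A = [[0, 0, 0, 0], [0, -7, 9, -5], [0, 9, -13, 5], [0, -5, 5, -1]].
Applying the same elementary operations to the rows and columns of A produces a congruent diagonal matrix with entries 0, -7, -10/7, 4.
Counting signs: 1 positive, 2 negative, 1 zero.
The rank is the number of nonzero pivots: 3.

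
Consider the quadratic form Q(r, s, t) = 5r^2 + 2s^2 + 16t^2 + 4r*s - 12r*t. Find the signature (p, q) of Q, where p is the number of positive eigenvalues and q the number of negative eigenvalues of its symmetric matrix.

The associated matrix is A = [[5, 2, -6], [2, 2, 0], [-6, 0, 16]].
Applying the same elementary operations to the rows and columns of A produces a congruent diagonal matrix with entries 5, 6/5, 4.
That gives 3 positive pivots.

(3, 0)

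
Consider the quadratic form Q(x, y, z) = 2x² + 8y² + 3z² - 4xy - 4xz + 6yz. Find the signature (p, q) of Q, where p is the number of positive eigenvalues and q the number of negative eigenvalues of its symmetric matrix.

(3, 0)

Write A = [[2, -2, -2], [-2, 8, 3], [-2, 3, 3]].
Symmetric row and column elimination reduces A to a congruent diagonal form with pivots 2, 6, 5/6.
That gives 3 positive pivots.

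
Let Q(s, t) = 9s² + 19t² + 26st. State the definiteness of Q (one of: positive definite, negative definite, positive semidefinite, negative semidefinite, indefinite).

positive definite

Write A = [[9, 13], [13, 19]].
An LDLᵀ factorisation of A has diagonal entries 9, 2/9.
So there are 2 positive pivots.
Hence Q is positive definite.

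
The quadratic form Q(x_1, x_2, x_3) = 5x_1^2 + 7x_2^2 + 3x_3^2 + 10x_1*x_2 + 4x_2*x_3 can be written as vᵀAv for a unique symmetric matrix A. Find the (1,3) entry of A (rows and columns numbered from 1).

0

The coefficient of x_1·x_3 in Q is 0. For a symmetric A this equals A[1,3] + A[3,1] = 2·A[1,3].
So A[1,3] = 0/2 = 0.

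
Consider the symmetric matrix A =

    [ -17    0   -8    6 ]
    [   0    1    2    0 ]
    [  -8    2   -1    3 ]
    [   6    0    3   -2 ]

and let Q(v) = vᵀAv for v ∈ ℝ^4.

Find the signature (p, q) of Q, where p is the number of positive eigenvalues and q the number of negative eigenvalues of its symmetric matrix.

(2, 2)

Symmetric row and column elimination reduces A to a congruent diagonal form with pivots -17, 1, -21/17, 1/7.
That gives 2 positive, 2 negative pivots.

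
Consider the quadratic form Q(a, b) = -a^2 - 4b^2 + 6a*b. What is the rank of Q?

The associated matrix is A = [[-1, 3], [3, -4]].
Row-reducing A symmetrically gives the diagonal entries -1, 5.
Counting signs: 1 positive, 1 negative.
The rank is the number of nonzero pivots: 2.

2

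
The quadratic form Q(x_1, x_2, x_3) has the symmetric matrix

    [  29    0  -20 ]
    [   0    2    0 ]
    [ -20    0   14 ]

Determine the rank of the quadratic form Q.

Congruent diagonalization of A (simultaneous row and column reduction) yields pivots 29, 2, 6/29.
Counting signs: 3 positive.
The rank is the number of nonzero pivots: 3.

3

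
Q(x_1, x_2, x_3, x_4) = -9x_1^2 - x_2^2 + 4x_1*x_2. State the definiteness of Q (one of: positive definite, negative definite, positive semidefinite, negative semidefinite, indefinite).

negative semidefinite

The associated matrix is A = [[-9, 2, 0, 0], [2, -1, 0, 0], [0, 0, 0, 0], [0, 0, 0, 0]].
Symmetric row and column elimination reduces A to a congruent diagonal form with pivots -9, -5/9, 0, 0.
Counting signs: 2 negative, 2 zero.
Hence Q is negative semidefinite.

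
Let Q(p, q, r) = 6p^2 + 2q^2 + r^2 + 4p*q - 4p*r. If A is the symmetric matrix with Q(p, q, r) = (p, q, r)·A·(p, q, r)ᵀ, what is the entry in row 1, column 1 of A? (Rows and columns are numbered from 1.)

The coefficient of p^2 in Q is 6, and that is exactly A[1,1].

6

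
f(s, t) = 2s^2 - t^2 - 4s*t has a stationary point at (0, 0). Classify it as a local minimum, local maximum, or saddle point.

The Hessian at the origin is H = [[4, -4], [-4, -2]].
det H = 4·-2 − (-4)² = -24 < 0, so H is indefinite.
Therefore the origin is a saddle point.

saddle point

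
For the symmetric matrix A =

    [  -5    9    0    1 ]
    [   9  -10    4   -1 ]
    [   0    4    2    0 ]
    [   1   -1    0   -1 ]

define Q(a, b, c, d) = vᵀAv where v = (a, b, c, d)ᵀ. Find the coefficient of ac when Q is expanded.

0

The coefficient of ac is A[1,3] + A[3,1] = 2·0 = 0.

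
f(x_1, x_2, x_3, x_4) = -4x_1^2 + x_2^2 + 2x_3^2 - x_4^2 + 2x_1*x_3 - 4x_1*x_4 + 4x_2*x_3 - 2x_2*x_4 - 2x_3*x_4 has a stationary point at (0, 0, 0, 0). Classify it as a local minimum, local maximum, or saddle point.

saddle point

The Hessian at the origin is H = [[-8, 0, 2, -4], [0, 2, 4, -2], [2, 4, 4, -2], [-4, -2, -2, -2]].
Congruent diagonalization of H (simultaneous row and column reduction) yields pivots -8, 2, -7/2, -12/7.
So there are 1 positive, 3 negative pivots.
H is indefinite, so the origin is a saddle point.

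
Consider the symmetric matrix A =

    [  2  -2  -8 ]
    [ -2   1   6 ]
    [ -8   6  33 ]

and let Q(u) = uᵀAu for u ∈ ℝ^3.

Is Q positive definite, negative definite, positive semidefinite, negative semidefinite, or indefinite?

Row-reducing A symmetrically gives the diagonal entries 2, -1, 5.
That gives 2 positive, 1 negative pivots.
Hence Q is indefinite.

indefinite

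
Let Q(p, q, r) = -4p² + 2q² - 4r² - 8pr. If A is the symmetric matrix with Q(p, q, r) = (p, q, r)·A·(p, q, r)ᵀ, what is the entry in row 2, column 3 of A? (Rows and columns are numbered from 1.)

0

The coefficient of q·r in Q is 0. For a symmetric A this equals A[2,3] + A[3,2] = 2·A[2,3].
So A[2,3] = 0/2 = 0.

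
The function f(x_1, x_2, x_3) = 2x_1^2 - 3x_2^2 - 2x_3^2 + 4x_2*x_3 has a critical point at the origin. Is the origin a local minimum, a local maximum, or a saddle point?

saddle point

The Hessian at the origin is H = [[4, 0, 0], [0, -6, 4], [0, 4, -4]].
Row-reducing H symmetrically gives the diagonal entries 4, -6, -4/3.
That gives 1 positive, 2 negative pivots.
H is indefinite, so the origin is a saddle point.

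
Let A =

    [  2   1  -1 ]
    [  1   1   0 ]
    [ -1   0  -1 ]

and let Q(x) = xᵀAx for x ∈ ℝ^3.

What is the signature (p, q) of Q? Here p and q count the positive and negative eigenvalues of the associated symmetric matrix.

(2, 1)

Symmetric row and column elimination reduces A to a congruent diagonal form with pivots 2, 1/2, -2.
So there are 2 positive, 1 negative pivots.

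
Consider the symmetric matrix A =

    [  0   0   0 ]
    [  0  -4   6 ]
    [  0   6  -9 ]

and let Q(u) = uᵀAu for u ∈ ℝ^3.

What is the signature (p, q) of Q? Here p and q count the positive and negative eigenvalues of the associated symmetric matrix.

(0, 1)

Congruent diagonalization of A (simultaneous row and column reduction) yields pivots 0, -4, 0.
So there are 1 negative, 2 zero pivots.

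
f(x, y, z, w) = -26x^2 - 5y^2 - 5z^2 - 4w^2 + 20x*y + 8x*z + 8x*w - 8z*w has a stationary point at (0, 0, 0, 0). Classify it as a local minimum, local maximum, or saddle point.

local maximum

The Hessian at the origin is H = [[-52, 20, 8, 8], [20, -10, 0, 0], [8, 0, -10, -8], [8, 0, -8, -8]].
Applying the same elementary operations to the rows and columns of H produces a congruent diagonal matrix with entries -52, -30/13, -14/3, -8/7.
Counting signs: 4 negative.
H is negative definite, so the origin is a strict local maximum.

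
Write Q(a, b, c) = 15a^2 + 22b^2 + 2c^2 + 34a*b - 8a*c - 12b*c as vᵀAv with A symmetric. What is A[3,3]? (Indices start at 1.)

The coefficient of c^2 in Q is 2, and that is exactly A[3,3].

2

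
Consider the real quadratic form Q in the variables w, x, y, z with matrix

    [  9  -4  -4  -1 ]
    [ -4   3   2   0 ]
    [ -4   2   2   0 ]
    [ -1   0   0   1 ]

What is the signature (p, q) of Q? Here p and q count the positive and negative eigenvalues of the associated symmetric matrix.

Row-reducing A symmetrically gives the diagonal entries 9, 11/9, 2/11, 0.
So there are 3 positive, 1 zero pivots.

(3, 0)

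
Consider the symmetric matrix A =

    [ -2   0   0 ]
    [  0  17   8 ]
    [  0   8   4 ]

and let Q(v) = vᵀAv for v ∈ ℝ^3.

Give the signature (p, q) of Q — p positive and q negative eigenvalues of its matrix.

(2, 1)

Row-reducing A symmetrically gives the diagonal entries -2, 17, 4/17.
That gives 2 positive, 1 negative pivots.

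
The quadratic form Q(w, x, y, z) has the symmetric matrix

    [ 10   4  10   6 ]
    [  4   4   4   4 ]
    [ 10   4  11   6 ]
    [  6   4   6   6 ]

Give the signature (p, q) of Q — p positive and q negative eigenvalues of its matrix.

(4, 0)

Row-reducing A symmetrically gives the diagonal entries 10, 12/5, 1, 4/3.
So there are 4 positive pivots.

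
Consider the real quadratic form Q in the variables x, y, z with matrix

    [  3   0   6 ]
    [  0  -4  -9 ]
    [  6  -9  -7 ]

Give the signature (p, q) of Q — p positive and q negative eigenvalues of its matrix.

(2, 1)

Row-reducing A symmetrically gives the diagonal entries 3, -4, 5/4.
That gives 2 positive, 1 negative pivots.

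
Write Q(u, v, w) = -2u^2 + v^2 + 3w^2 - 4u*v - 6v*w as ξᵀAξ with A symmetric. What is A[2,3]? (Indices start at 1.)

The coefficient of v·w in Q is -6. For a symmetric A this equals A[2,3] + A[3,2] = 2·A[2,3].
So A[2,3] = -6/2 = -3.

-3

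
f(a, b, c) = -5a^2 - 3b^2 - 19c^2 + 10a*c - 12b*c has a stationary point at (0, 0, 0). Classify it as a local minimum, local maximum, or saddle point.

local maximum

The Hessian at the origin is H = [[-10, 0, 10], [0, -6, -12], [10, -12, -38]].
An LDLᵀ factorisation of H has diagonal entries -10, -6, -4.
Counting signs: 3 negative.
H is negative definite, so the origin is a strict local maximum.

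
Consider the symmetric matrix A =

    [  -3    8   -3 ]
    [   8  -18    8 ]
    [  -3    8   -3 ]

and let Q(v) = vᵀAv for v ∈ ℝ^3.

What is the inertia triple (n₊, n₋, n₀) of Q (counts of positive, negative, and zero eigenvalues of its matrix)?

(1, 1, 1)

Congruent diagonalization of A (simultaneous row and column reduction) yields pivots -3, 10/3, 0.
So there are 1 positive, 1 negative, 1 zero pivots.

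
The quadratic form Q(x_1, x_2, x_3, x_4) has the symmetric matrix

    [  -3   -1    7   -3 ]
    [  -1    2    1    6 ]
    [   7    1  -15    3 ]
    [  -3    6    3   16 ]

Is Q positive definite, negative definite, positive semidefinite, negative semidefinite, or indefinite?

An LDLᵀ factorisation of A has diagonal entries -3, 7/3, 4/7, -2.
So there are 2 positive, 2 negative pivots.
Hence Q is indefinite.

indefinite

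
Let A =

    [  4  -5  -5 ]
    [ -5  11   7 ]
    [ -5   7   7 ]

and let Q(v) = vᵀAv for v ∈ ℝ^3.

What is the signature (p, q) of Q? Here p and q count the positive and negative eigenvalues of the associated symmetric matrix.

Symmetric row and column elimination reduces A to a congruent diagonal form with pivots 4, 19/4, 12/19.
That gives 3 positive pivots.

(3, 0)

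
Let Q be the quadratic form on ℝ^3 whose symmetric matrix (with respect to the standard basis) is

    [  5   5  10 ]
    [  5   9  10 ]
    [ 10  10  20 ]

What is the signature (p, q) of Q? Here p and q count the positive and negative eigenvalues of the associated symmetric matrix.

(2, 0)

Congruent diagonalization of A (simultaneous row and column reduction) yields pivots 5, 4, 0.
That gives 2 positive, 1 zero pivots.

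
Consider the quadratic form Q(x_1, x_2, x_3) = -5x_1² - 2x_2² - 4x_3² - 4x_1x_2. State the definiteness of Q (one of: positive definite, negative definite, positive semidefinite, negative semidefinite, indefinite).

Write A = [[-5, -2, 0], [-2, -2, 0], [0, 0, -4]].
Applying the same elementary operations to the rows and columns of A produces a congruent diagonal matrix with entries -5, -6/5, -4.
Counting signs: 3 negative.
Hence Q is negative definite.

negative definite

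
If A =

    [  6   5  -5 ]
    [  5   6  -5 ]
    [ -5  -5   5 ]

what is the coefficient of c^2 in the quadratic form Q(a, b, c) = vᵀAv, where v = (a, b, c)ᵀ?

The coefficient of c^2 is the diagonal entry A[3,3] = 5.

5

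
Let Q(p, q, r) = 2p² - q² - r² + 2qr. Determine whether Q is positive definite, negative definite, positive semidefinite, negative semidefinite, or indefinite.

indefinite

Write A = [[2, 0, 0], [0, -1, 1], [0, 1, -1]].
Row-reducing A symmetrically gives the diagonal entries 2, -1, 0.
That gives 1 positive, 1 negative, 1 zero pivots.
Hence Q is indefinite.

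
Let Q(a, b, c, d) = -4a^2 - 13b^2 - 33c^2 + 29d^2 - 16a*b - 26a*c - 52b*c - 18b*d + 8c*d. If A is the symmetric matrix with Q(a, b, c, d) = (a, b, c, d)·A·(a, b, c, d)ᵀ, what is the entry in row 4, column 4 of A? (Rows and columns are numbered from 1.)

29

The coefficient of d^2 in Q is 29, and that is exactly A[4,4].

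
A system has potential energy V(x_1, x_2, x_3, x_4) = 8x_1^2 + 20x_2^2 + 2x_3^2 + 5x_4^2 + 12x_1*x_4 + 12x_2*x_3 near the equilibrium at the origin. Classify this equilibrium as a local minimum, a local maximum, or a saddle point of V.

local minimum

The Hessian at the origin is H = [[16, 0, 0, 12], [0, 40, 12, 0], [0, 12, 4, 0], [12, 0, 0, 10]].
An LDLᵀ factorisation of H has diagonal entries 16, 40, 2/5, 1.
Counting signs: 4 positive.
H is positive definite, so the origin is a strict local minimum.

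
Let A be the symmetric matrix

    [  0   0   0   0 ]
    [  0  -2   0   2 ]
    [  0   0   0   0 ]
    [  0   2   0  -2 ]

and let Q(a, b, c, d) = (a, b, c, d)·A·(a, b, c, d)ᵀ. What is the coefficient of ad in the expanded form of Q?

The coefficient of ad is A[1,4] + A[4,1] = 2·0 = 0.

0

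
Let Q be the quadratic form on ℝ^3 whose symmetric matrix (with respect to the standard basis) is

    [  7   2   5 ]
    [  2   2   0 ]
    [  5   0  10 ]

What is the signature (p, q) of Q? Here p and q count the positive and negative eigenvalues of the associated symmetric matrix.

Applying the same elementary operations to the rows and columns of A produces a congruent diagonal matrix with entries 7, 10/7, 5.
Counting signs: 3 positive.

(3, 0)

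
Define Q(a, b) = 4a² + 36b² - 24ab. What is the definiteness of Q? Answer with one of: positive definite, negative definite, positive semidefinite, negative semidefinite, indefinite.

The symmetric matrix of Q is [[4, -12], [-12, 36]].
For the 2×2 matrix [[4, -12], [-12, 36]]: det = 4·36 − (-12)² = 0, trace = 40.
det = 0 so one eigenvalue is zero; the form is semidefinite with the sign of the trace.

positive semidefinite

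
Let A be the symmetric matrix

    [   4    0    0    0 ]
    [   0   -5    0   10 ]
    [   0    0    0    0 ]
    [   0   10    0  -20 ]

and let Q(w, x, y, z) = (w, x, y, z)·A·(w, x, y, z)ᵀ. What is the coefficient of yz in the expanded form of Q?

The coefficient of yz is A[3,4] + A[4,3] = 2·0 = 0.

0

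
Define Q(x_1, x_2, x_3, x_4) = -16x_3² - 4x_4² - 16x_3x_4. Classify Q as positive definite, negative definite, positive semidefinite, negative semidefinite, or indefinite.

Write A = [[0, 0, 0, 0], [0, 0, 0, 0], [0, 0, -16, -8], [0, 0, -8, -4]].
Symmetric row and column elimination reduces A to a congruent diagonal form with pivots 0, 0, -16, 0.
Counting signs: 1 negative, 3 zero.
Hence Q is negative semidefinite.

negative semidefinite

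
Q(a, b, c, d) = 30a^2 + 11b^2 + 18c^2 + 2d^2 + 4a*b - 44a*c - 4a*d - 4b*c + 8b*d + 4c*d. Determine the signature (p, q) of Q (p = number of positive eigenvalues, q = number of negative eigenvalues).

Write A = [[30, 2, -22, -2], [2, 11, -2, 4], [-22, -2, 18, 2], [-2, 4, 2, 2]].
Symmetric row and column elimination reduces A to a congruent diagonal form with pivots 30, 163/15, 300/163, 0.
That gives 3 positive, 1 zero pivots.

(3, 0)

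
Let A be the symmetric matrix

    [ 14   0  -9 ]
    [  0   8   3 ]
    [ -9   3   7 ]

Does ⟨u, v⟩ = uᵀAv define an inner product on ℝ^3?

Leading principal minors: Δ_1 = 14, Δ_2 = 112, Δ_3 = 10.
All leading principal minors are positive, so by Sylvester's criterion Q is positive definite.
⟨·,·⟩ is an inner product exactly when A is positive definite.

yes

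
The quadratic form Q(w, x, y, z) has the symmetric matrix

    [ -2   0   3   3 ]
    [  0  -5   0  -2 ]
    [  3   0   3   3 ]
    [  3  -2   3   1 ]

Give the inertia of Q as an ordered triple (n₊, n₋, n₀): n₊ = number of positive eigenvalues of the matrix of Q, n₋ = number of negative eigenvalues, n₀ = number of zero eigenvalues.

(1, 3, 0)

Congruent diagonalization of A (simultaneous row and column reduction) yields pivots -2, -5, 15/2, -6/5.
That gives 1 positive, 3 negative pivots.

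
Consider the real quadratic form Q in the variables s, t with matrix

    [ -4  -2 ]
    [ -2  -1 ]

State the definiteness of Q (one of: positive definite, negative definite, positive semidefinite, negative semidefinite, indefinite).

negative semidefinite

Applying the same elementary operations to the rows and columns of A produces a congruent diagonal matrix with entries -4, 0.
That gives 1 negative, 1 zero pivots.
Hence Q is negative semidefinite.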